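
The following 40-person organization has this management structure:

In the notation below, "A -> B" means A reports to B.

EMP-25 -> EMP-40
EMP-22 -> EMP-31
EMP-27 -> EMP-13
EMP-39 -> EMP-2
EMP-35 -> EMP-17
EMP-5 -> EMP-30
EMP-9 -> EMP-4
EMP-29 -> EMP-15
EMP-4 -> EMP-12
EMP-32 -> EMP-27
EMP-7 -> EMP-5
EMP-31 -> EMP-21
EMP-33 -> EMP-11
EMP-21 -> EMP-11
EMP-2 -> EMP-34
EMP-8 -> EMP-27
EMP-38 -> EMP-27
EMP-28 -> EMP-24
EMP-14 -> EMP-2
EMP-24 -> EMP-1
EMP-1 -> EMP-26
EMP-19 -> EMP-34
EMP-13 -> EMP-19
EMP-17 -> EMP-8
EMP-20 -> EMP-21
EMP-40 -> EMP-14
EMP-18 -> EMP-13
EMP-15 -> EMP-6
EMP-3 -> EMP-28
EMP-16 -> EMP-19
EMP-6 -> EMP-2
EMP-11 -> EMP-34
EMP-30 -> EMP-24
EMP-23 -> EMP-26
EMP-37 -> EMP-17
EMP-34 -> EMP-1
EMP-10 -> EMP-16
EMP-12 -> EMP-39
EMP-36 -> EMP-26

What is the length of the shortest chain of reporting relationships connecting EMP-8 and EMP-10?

5

EMP-8 is 3 levels below EMP-19, and EMP-10 is 2 levels below EMP-19 (their lowest common manager). The shortest path runs up from EMP-8 to EMP-19 and back down to EMP-10: 3 + 2 = 5 links.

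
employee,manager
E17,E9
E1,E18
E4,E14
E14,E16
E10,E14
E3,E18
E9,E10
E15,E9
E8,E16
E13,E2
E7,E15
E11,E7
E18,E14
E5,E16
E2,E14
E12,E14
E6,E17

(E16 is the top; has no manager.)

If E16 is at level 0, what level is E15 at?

4

Chain from E15 up to E16: E15 → E9 → E10 → E14 → E16. That is 4 steps up, so E15 is 4 levels below E16.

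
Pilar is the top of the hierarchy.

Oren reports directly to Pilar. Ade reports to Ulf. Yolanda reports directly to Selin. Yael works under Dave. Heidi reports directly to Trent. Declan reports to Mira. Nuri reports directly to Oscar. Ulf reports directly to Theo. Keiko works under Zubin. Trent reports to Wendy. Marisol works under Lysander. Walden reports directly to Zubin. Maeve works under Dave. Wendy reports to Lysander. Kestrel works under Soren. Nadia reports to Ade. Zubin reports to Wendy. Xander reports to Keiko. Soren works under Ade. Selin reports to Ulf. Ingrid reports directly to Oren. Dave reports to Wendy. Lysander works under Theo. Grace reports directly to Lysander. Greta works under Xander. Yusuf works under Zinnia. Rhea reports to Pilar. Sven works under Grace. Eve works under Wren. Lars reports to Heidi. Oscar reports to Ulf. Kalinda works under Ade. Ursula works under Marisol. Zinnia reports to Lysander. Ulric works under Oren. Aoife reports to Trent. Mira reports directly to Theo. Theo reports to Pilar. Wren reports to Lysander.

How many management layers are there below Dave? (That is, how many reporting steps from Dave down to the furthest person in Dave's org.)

The longest chain under Dave runs Dave → Maeve, which is 1 level below Dave.

1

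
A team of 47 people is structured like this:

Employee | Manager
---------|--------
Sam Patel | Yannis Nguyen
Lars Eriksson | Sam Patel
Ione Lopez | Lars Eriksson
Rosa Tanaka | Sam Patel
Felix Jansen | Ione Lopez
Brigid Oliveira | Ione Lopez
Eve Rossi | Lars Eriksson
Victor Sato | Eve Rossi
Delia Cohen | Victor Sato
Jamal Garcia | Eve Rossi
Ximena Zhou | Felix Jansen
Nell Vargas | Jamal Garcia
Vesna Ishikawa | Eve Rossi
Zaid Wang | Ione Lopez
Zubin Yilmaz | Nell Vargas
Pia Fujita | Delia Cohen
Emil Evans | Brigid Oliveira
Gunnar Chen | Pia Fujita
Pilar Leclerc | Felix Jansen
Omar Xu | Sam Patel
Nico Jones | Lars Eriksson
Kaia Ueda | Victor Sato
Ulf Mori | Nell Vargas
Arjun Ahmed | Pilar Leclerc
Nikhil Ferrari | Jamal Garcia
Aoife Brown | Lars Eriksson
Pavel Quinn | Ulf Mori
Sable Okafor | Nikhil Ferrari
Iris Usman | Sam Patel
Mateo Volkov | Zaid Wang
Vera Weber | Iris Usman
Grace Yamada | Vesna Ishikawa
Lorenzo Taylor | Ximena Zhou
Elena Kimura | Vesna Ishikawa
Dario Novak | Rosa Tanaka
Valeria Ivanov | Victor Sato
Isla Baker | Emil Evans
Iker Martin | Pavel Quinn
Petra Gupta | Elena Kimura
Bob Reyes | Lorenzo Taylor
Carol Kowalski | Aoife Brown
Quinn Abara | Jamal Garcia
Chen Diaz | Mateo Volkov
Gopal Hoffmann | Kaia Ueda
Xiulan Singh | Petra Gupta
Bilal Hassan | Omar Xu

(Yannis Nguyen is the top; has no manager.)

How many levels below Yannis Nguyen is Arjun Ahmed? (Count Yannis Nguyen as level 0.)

Chain from Arjun Ahmed up to Yannis Nguyen: Arjun Ahmed → Pilar Leclerc → Felix Jansen → Ione Lopez → Lars Eriksson → Sam Patel → Yannis Nguyen. That is 6 steps up, so Arjun Ahmed is 6 levels below Yannis Nguyen.

6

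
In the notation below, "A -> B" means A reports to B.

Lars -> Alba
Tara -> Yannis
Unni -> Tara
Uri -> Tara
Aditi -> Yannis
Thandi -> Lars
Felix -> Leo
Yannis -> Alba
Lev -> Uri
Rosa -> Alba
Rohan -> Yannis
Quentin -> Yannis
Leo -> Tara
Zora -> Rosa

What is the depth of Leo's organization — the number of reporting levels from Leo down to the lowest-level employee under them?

1

The longest chain under Leo runs Leo → Felix, which is 1 level below Leo.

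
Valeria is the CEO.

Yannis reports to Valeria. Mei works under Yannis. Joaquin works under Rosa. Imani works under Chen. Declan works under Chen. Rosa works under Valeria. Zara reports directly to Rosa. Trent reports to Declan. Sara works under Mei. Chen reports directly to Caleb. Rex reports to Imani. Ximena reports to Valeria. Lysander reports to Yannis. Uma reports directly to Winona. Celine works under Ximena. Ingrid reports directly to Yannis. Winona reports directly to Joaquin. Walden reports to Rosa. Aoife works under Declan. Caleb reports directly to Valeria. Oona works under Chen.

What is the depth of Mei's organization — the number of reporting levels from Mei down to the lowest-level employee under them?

1

The longest chain under Mei runs Mei → Sara, which is 1 level below Mei.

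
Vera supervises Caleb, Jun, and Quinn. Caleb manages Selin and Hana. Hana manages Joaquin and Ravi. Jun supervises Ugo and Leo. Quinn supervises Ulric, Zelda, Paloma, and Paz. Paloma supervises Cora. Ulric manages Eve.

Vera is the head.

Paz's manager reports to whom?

Vera

Paz reports to Quinn, and Quinn reports to Vera. So Paz's skip-level manager is Vera.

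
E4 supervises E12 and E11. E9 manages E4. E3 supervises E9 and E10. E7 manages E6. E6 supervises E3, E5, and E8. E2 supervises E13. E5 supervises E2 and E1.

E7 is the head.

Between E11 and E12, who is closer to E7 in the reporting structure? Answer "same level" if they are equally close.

Both E11 and E12 are 5 levels below E7.

same level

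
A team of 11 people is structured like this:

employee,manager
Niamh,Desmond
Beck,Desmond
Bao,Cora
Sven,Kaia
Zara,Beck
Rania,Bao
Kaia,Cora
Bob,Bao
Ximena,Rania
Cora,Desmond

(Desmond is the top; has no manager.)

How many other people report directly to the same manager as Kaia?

Kaia reports to Cora. Cora's other direct reports are Bao — 1 peer.

1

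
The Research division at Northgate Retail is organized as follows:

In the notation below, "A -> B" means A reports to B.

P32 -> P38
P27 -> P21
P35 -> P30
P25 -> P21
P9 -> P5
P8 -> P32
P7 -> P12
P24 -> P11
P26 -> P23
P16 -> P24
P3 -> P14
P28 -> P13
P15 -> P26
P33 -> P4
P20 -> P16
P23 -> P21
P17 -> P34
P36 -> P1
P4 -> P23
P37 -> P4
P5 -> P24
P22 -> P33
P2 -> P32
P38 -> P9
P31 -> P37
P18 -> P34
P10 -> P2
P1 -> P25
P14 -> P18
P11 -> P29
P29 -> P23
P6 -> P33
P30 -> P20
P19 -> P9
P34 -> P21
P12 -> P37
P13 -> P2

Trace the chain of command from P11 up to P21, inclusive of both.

P11 reports to P29. P29 reports to P23. P23 reports to P21. P21 is at the top.

P11 -> P29 -> P23 -> P21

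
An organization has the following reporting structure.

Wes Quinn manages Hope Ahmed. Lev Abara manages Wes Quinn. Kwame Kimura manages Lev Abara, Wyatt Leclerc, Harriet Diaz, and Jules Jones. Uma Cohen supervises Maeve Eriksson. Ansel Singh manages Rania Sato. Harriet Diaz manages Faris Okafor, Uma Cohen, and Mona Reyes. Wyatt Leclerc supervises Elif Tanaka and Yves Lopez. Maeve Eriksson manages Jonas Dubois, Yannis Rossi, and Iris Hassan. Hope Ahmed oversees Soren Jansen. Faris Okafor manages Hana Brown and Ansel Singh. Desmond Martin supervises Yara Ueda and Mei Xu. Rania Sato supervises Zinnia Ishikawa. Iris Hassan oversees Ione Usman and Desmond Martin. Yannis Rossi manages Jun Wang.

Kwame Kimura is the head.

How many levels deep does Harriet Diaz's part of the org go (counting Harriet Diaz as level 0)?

The longest chain under Harriet Diaz runs Harriet Diaz → Uma Cohen → Maeve Eriksson → Iris Hassan → Desmond Martin → Mei Xu, which is 5 levels below Harriet Diaz.

5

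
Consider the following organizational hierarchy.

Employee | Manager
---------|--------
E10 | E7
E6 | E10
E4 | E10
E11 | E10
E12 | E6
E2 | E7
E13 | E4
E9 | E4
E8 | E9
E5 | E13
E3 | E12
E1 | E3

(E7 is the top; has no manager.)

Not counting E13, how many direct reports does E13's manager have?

1

E13 reports to E4. E4's other direct reports are E9 — 1 peer.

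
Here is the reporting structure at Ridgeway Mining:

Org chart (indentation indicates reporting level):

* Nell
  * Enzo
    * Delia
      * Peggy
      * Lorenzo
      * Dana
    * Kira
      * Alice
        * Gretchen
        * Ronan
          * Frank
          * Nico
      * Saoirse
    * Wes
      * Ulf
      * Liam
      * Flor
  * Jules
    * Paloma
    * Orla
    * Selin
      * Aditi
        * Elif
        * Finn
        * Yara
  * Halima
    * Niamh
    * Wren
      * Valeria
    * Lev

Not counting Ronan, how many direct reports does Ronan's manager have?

1

Ronan reports to Alice. Alice's other direct reports are Gretchen — 1 peer.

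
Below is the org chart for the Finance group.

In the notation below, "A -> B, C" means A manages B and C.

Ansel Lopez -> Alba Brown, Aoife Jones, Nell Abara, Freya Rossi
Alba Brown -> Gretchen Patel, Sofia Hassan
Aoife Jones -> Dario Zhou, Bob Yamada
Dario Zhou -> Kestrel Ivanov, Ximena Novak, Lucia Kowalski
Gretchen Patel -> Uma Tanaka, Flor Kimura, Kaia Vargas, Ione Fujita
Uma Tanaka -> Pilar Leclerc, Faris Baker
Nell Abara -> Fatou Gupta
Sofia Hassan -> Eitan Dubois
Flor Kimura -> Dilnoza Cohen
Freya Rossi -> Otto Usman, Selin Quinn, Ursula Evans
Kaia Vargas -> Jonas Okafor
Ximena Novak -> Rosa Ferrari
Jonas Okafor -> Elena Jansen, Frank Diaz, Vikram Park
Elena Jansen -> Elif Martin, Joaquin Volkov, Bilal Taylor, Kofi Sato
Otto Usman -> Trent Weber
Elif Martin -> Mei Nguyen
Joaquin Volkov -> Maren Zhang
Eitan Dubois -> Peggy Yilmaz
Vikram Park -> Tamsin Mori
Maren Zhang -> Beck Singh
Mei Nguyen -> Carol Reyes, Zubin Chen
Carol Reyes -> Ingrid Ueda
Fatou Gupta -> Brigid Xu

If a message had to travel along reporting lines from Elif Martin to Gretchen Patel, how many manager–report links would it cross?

Elif Martin is in Gretchen Patel's organization: the chain from Elif Martin up to Gretchen Patel is Elif Martin → Elena Jansen → Jonas Okafor → Kaia Vargas → Gretchen Patel, which is 4 links.

4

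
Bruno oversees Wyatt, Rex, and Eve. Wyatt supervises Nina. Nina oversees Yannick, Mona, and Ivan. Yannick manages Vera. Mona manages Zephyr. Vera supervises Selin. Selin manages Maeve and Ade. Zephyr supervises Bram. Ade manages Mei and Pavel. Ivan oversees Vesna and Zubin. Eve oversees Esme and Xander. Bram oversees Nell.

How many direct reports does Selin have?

2

Selin directly manages Maeve, Ade. That is 2 direct reports.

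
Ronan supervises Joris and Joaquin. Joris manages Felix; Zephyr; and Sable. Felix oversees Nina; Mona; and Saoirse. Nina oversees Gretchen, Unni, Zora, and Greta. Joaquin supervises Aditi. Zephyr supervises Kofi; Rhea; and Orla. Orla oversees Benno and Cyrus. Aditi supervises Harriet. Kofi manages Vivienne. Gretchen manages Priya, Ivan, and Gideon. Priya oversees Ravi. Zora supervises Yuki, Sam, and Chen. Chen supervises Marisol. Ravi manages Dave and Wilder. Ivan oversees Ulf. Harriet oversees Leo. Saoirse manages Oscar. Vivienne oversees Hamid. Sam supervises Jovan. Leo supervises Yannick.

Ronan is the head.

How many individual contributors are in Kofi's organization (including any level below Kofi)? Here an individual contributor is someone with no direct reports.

1

The only person in Kofi's organization with no one reporting to them is Hamid. That is 1.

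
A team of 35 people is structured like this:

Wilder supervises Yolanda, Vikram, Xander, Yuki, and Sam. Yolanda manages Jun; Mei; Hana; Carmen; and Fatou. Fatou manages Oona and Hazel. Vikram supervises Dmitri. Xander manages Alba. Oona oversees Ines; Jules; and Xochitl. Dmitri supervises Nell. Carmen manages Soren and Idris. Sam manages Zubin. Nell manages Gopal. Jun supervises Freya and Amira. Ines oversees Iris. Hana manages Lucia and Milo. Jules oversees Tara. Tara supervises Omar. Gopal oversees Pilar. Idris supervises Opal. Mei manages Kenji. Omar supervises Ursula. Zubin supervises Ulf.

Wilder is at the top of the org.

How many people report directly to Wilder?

5

Wilder directly manages Yolanda, Vikram, Xander, Yuki, Sam. That is 5 direct reports.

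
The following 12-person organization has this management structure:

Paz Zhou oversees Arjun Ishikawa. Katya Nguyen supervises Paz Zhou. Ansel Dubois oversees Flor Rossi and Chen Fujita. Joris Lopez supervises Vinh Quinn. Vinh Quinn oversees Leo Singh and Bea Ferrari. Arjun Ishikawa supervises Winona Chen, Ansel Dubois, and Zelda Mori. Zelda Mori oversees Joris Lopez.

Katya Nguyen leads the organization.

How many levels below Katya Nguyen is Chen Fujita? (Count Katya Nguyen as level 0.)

Chain from Chen Fujita up to Katya Nguyen: Chen Fujita → Ansel Dubois → Arjun Ishikawa → Paz Zhou → Katya Nguyen. That is 4 steps up, so Chen Fujita is 4 levels below Katya Nguyen.

4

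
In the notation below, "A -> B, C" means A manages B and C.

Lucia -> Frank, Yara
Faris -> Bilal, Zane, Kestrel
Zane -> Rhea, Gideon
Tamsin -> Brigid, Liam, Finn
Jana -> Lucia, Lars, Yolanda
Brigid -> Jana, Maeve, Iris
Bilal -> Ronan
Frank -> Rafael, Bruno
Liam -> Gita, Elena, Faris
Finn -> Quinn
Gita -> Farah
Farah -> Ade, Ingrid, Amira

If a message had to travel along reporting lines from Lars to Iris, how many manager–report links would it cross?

3

Lars is 2 levels below Brigid, and Iris is 1 level below Brigid (their lowest common manager). The shortest path runs up from Lars to Brigid and back down to Iris: 2 + 1 = 3 links.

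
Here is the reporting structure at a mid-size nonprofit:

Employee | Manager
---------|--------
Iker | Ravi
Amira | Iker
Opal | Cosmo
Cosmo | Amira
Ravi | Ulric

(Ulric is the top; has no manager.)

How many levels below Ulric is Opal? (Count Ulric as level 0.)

5

Chain from Opal up to Ulric: Opal → Cosmo → Amira → Iker → Ravi → Ulric. That is 5 steps up, so Opal is 5 levels below Ulric.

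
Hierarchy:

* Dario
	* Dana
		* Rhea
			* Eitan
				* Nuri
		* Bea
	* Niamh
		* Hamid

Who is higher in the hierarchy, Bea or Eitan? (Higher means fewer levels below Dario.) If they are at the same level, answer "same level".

Bea is 2 levels below Dario; Eitan is 3. Bea is higher.

Bea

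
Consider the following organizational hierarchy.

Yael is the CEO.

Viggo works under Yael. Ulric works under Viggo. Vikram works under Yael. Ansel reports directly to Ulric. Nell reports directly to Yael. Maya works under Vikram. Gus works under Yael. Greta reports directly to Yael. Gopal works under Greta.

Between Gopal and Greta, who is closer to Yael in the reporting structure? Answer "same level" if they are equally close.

Greta

Gopal is 2 levels below Yael; Greta is 1. Greta is higher.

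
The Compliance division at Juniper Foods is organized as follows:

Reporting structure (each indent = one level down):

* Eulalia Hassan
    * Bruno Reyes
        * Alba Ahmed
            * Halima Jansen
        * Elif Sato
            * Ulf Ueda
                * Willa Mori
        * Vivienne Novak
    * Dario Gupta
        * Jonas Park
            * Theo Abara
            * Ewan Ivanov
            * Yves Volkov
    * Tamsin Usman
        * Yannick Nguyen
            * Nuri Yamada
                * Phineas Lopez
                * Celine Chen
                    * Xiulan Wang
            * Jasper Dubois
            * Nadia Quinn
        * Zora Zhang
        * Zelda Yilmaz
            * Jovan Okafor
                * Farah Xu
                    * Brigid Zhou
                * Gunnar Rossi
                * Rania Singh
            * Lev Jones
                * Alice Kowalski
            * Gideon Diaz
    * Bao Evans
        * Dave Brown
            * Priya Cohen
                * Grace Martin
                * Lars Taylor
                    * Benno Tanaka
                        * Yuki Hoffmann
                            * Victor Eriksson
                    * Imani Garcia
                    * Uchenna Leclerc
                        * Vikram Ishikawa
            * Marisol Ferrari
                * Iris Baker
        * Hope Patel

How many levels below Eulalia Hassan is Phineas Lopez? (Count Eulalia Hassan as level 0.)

Chain from Phineas Lopez up to Eulalia Hassan: Phineas Lopez → Nuri Yamada → Yannick Nguyen → Tamsin Usman → Eulalia Hassan. That is 4 steps up, so Phineas Lopez is 4 levels below Eulalia Hassan.

4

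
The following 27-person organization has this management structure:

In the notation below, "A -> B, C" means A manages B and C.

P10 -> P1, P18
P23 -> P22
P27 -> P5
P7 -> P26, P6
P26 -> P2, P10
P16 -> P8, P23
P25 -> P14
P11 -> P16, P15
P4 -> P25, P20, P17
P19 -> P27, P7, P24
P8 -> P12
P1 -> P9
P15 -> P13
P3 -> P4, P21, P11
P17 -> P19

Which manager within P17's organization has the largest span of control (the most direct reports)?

P19

Direct-report counts within P17's organization: P17 has 1; P19 has 3; P7 has 2; P26 has 2; P10 has 2; P1 has 1; P27 has 1. The largest is 3, held by P19.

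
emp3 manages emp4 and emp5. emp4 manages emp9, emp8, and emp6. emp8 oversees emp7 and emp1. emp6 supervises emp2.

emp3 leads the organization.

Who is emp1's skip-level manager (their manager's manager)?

emp1 reports to emp8, and emp8 reports to emp4. So emp1's skip-level manager is emp4.

emp4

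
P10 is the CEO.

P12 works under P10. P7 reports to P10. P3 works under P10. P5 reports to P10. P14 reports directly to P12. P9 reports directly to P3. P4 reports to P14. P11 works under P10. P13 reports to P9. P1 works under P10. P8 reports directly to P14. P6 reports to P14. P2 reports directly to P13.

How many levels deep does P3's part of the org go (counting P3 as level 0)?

The longest chain under P3 runs P3 → P9 → P13 → P2, which is 3 levels below P3.

3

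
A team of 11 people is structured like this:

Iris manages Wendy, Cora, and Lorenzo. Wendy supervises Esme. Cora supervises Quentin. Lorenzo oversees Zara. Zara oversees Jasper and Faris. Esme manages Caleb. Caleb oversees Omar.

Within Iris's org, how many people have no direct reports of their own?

4

The people in Iris's organization with no one reporting to them are Faris, Jasper, Quentin, Omar. That is 4.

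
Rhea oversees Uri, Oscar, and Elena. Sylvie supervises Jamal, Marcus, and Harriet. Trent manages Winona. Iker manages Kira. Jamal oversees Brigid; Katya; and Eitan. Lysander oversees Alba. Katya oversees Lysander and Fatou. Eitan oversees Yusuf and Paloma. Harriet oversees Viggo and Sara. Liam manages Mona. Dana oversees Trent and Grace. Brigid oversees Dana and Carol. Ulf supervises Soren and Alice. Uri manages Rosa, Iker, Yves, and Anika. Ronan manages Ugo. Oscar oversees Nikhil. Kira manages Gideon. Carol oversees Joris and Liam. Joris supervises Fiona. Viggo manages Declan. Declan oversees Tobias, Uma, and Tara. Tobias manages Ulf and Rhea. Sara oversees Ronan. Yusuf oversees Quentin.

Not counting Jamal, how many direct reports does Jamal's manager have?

Jamal reports to Sylvie. Sylvie's other direct reports are Harriet, Marcus — 2 peers.

2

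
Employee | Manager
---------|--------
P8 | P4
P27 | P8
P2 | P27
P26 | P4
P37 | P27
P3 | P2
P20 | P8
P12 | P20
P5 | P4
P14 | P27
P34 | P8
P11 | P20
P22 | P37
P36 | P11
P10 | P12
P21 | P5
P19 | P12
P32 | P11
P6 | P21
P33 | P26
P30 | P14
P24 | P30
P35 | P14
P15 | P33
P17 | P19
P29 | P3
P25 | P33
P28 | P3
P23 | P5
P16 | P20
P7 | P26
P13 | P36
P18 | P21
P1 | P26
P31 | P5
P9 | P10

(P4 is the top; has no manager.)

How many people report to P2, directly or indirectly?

3

P2 directly manages P3. Under P3: P28, P29 (2). That's 3 in total.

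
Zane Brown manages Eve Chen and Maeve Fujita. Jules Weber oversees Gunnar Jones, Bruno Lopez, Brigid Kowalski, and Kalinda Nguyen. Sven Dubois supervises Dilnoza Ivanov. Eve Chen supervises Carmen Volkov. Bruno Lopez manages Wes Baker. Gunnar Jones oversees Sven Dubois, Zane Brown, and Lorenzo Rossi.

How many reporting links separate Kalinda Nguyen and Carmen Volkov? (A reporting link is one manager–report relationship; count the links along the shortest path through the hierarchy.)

5

Kalinda Nguyen is 1 level below Jules Weber, and Carmen Volkov is 4 levels below Jules Weber (their lowest common manager). The shortest path runs up from Kalinda Nguyen to Jules Weber and back down to Carmen Volkov: 1 + 4 = 5 links.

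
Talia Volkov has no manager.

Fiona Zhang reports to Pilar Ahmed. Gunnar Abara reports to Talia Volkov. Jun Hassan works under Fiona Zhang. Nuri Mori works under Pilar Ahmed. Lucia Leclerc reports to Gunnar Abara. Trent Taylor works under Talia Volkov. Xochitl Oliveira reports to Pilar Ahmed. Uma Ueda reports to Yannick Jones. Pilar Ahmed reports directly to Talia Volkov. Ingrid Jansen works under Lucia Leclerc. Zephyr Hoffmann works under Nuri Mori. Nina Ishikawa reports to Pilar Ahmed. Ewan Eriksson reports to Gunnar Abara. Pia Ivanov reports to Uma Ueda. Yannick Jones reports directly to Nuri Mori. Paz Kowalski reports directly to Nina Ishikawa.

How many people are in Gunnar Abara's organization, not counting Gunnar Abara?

3

Gunnar Abara directly manages Ewan Eriksson, Lucia Leclerc. Ewan Eriksson has no reports. Under Lucia Leclerc: Ingrid Jansen (1). So Gunnar Abara's organization is 2 direct reports plus everyone under them: 1 + 2 = 3.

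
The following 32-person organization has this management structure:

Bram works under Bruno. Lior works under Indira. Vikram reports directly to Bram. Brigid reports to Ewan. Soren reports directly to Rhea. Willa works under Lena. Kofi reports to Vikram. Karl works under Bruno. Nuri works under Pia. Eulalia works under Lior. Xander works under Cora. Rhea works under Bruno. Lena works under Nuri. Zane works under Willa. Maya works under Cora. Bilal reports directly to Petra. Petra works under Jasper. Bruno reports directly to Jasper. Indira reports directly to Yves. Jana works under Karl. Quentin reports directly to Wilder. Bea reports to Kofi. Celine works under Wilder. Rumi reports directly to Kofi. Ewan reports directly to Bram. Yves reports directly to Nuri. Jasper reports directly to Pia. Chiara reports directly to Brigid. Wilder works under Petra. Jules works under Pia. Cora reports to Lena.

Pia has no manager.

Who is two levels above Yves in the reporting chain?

Yves reports to Nuri, and Nuri reports to Pia. So Yves's skip-level manager is Pia.

Pia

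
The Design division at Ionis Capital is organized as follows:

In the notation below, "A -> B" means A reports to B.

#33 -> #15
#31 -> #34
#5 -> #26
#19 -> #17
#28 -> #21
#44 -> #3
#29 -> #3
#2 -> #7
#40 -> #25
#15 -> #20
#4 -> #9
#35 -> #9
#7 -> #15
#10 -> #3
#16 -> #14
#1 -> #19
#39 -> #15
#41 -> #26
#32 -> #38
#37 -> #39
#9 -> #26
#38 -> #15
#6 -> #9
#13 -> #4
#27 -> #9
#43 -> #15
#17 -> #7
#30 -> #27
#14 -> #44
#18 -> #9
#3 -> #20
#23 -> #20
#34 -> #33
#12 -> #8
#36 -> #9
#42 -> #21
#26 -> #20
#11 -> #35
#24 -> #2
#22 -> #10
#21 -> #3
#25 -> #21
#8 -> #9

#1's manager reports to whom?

#1 reports to #19, and #19 reports to #17. So #1's skip-level manager is #17.

#17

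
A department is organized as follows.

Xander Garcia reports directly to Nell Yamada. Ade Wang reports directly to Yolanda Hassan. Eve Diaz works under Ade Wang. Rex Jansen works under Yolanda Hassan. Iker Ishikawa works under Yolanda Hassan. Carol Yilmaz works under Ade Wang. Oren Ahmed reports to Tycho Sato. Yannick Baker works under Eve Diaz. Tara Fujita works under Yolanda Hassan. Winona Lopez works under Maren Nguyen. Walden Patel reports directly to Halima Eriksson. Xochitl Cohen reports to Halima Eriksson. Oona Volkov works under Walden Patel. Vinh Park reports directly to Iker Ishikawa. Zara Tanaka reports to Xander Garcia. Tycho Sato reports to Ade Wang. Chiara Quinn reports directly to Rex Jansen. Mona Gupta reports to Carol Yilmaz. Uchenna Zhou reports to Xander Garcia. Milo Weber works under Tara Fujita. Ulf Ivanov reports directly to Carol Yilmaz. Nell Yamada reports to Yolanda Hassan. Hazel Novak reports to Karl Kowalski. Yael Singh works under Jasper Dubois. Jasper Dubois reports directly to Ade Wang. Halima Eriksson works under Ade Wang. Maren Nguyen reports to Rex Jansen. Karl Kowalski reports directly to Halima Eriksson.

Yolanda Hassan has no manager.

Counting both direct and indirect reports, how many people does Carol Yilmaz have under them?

Carol Yilmaz directly manages Ulf Ivanov, Mona Gupta. Ulf Ivanov has no reports. Mona Gupta has no reports. So Carol Yilmaz's organization is 2 direct reports plus everyone under them: 1 + 1 = 2.

2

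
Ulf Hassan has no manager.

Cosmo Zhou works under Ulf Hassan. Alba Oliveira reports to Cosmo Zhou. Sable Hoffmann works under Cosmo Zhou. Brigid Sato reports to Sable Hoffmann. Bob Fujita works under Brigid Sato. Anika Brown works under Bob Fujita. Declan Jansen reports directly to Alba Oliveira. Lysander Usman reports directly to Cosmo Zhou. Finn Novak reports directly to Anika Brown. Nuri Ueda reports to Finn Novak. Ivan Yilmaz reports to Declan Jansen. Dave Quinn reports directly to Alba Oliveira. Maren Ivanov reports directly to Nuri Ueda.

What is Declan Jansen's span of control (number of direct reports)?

Declan Jansen directly manages Ivan Yilmaz. That is 1 direct report.

1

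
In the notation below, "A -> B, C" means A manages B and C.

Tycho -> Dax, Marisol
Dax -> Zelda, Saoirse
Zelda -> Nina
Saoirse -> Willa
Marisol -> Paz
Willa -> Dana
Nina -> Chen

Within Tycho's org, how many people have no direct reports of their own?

3

The people in Tycho's organization with no one reporting to them are Paz, Dana, Chen. That is 3.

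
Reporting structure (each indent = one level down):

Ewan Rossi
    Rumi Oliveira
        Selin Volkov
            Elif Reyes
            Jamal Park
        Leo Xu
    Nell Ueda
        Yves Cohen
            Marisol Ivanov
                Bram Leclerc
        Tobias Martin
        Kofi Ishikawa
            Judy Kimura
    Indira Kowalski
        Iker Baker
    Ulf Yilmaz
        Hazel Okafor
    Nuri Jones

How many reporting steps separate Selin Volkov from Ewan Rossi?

Chain from Selin Volkov up to Ewan Rossi: Selin Volkov → Rumi Oliveira → Ewan Rossi. That is 2 steps up, so Selin Volkov is 2 levels below Ewan Rossi.

2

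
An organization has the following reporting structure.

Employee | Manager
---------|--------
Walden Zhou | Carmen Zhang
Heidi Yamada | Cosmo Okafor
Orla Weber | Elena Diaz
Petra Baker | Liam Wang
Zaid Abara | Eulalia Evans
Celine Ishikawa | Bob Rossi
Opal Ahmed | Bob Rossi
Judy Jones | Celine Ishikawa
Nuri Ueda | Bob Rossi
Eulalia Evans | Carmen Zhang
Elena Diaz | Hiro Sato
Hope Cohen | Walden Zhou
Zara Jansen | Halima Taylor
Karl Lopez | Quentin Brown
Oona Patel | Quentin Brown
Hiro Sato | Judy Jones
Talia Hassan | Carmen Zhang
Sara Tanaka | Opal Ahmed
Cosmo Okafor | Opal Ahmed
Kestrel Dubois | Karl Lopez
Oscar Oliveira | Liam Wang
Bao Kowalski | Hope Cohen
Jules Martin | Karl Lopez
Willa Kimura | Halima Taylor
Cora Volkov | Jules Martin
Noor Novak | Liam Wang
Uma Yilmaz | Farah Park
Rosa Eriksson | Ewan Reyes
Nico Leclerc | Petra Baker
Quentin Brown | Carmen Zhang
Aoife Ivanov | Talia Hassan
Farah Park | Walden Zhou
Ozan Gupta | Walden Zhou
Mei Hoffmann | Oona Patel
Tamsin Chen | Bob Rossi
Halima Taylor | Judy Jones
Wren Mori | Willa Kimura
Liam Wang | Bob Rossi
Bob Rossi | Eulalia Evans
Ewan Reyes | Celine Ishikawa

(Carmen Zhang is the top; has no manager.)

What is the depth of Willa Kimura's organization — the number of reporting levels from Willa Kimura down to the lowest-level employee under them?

1

The longest chain under Willa Kimura runs Willa Kimura → Wren Mori, which is 1 level below Willa Kimura.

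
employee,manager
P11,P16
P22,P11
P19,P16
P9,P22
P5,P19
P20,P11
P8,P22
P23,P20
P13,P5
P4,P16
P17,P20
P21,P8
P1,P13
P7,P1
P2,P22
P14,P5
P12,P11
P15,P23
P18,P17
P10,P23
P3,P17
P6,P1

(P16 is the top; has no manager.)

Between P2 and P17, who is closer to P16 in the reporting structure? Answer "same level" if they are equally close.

Both P2 and P17 are 3 levels below P16.

same level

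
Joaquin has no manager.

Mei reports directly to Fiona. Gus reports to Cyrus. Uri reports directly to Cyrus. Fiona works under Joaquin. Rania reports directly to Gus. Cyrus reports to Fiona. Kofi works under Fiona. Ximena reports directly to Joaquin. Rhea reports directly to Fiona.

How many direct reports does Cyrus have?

2

Cyrus directly manages Uri, Gus. That is 2 direct reports.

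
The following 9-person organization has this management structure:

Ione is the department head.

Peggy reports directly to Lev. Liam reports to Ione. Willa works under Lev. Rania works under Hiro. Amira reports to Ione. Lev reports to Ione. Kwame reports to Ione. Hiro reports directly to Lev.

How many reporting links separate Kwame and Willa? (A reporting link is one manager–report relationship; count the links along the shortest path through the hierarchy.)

3

Kwame is 1 level below Ione, and Willa is 2 levels below Ione (their lowest common manager). The shortest path runs up from Kwame to Ione and back down to Willa: 1 + 2 = 3 links.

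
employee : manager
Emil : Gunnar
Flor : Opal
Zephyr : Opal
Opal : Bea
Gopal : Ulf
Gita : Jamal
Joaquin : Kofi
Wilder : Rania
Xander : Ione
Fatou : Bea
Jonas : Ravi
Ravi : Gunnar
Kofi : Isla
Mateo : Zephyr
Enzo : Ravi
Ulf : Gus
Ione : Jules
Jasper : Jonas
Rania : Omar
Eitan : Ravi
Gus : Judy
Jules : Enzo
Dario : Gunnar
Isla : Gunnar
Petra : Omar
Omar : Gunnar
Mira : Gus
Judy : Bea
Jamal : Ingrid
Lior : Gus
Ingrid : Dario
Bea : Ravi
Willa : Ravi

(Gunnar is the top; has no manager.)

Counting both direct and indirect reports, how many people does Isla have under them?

2

Isla directly manages Kofi. Under Kofi: Joaquin (1). That's 2 in total.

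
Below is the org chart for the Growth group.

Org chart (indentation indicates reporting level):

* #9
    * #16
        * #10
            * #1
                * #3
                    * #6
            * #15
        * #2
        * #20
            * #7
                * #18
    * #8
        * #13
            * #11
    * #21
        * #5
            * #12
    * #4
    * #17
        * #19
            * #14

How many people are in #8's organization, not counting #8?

2

#8 directly manages #13. Under #13: #11 (1). That's 2 in total.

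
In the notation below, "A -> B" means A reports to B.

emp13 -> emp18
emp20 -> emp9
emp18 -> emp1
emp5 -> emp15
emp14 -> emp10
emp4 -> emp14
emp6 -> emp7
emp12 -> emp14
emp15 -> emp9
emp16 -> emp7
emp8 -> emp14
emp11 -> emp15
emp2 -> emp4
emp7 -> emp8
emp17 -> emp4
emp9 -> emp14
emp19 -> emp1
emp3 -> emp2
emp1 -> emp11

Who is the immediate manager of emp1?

emp11

emp1 reports directly to emp11.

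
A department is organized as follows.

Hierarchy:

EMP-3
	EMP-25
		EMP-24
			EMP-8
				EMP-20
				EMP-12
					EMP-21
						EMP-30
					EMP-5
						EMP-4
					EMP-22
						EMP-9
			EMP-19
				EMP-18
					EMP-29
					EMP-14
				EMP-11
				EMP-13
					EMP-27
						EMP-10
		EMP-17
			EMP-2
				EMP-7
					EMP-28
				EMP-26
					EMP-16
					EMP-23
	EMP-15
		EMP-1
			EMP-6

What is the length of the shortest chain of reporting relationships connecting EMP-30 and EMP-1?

8

EMP-30 is 6 levels below EMP-3, and EMP-1 is 2 levels below EMP-3 (their lowest common manager). The shortest path runs up from EMP-30 to EMP-3 and back down to EMP-1: 6 + 2 = 8 links.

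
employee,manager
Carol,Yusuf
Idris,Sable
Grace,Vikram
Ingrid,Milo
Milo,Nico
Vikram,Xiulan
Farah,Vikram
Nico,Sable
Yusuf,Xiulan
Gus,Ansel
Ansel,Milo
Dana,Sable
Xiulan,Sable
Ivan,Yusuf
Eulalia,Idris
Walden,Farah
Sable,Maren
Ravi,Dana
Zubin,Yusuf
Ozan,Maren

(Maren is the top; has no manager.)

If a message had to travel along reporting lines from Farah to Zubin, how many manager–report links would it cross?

Farah is 2 levels below Xiulan, and Zubin is 2 levels below Xiulan (their lowest common manager). The shortest path runs up from Farah to Xiulan and back down to Zubin: 2 + 2 = 4 links.

4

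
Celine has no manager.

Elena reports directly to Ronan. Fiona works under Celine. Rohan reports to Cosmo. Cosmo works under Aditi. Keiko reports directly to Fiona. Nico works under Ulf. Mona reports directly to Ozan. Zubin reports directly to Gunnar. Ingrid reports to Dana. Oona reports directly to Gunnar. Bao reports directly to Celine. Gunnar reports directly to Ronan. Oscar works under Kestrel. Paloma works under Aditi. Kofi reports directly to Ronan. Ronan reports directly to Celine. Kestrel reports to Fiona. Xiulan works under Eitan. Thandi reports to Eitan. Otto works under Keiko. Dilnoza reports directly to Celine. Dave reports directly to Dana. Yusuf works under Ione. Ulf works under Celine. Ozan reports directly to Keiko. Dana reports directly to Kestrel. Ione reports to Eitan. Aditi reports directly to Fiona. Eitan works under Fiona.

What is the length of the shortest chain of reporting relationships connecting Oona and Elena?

Oona is 2 levels below Ronan, and Elena is 1 level below Ronan (their lowest common manager). The shortest path runs up from Oona to Ronan and back down to Elena: 2 + 1 = 3 links.

3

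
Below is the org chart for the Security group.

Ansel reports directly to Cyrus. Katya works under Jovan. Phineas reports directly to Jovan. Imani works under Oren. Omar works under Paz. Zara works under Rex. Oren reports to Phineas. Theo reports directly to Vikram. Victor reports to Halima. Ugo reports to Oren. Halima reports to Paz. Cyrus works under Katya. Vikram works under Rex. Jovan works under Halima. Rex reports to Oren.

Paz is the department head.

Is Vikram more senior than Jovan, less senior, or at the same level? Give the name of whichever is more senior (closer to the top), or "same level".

Jovan

Vikram is 6 levels below Paz; Jovan is 2. Jovan is higher.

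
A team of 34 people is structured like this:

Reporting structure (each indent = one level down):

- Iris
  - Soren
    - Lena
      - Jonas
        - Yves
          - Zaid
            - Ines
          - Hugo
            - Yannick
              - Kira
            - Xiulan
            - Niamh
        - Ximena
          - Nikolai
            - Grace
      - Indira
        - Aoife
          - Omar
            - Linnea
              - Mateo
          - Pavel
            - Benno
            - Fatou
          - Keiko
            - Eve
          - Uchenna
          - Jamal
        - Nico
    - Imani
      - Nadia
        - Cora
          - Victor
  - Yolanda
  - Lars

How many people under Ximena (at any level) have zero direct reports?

1

The only person in Ximena's organization with no one reporting to them is Grace. That is 1.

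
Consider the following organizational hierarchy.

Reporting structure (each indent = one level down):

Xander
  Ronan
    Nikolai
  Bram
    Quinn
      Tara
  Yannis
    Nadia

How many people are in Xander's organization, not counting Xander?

7

Xander directly manages Ronan, Bram, Yannis. Under Ronan: Nikolai (1). Under Bram: Quinn, Tara (2). Under Yannis: Nadia (1). So Xander's organization is 3 direct reports plus everyone under them: 2 + 3 + 2 = 7.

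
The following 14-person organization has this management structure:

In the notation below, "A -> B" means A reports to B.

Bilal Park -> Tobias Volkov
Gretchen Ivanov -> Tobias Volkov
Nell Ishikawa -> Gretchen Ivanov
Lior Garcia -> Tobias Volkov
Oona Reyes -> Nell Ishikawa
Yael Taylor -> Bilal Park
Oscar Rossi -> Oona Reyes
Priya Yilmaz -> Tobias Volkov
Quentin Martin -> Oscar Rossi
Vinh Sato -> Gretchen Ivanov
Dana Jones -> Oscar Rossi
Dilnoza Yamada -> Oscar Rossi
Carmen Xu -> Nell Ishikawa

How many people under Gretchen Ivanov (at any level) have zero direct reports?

The people in Gretchen Ivanov's organization with no one reporting to them are Vinh Sato, Carmen Xu, Dilnoza Yamada, Dana Jones, Quentin Martin. That is 5.

5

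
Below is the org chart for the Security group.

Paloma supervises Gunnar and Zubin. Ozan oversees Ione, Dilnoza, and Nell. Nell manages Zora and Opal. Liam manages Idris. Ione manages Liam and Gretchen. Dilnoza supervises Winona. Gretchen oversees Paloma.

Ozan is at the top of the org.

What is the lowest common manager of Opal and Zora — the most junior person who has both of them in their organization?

Opal's chain of managers is Nell, Ozan. Zora's chain of managers is Nell, Ozan. The first manager that appears in both chains is Nell.

Nell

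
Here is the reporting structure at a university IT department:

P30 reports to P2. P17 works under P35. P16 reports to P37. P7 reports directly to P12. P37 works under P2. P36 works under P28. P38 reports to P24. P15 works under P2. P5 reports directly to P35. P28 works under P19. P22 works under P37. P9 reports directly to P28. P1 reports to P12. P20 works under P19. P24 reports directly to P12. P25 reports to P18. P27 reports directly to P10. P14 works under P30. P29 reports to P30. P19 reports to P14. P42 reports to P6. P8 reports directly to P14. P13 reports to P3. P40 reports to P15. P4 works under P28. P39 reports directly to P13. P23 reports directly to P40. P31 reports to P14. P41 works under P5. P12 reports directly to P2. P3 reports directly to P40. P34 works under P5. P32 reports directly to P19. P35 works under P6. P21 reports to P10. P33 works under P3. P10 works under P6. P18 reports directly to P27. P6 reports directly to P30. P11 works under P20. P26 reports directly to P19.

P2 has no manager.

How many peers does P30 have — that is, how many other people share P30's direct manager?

3

P30 reports to P2. P2's other direct reports are P37, P15, P12 — 3 peers.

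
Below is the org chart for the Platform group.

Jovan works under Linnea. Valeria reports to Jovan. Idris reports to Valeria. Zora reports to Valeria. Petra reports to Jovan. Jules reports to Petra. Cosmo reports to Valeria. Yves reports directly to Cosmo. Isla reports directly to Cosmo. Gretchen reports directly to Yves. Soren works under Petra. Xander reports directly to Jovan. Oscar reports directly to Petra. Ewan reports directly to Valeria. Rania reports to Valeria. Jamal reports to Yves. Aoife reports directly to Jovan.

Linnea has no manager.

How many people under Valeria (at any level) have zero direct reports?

The people in Valeria's organization with no one reporting to them are Rania, Ewan, Isla, Jamal, Gretchen, Zora, Idris. That is 7.

7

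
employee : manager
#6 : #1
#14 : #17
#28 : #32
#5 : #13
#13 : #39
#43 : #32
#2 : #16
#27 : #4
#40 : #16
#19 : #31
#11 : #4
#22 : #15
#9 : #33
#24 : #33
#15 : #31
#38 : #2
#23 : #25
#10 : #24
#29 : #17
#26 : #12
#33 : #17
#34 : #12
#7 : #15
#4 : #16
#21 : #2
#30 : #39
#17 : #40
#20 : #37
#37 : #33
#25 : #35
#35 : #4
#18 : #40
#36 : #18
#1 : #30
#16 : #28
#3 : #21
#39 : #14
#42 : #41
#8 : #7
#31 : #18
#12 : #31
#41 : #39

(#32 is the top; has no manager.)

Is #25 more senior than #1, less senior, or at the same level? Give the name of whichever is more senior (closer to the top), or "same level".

#25 is 5 levels below #32; #1 is 8. #25 is higher.

#25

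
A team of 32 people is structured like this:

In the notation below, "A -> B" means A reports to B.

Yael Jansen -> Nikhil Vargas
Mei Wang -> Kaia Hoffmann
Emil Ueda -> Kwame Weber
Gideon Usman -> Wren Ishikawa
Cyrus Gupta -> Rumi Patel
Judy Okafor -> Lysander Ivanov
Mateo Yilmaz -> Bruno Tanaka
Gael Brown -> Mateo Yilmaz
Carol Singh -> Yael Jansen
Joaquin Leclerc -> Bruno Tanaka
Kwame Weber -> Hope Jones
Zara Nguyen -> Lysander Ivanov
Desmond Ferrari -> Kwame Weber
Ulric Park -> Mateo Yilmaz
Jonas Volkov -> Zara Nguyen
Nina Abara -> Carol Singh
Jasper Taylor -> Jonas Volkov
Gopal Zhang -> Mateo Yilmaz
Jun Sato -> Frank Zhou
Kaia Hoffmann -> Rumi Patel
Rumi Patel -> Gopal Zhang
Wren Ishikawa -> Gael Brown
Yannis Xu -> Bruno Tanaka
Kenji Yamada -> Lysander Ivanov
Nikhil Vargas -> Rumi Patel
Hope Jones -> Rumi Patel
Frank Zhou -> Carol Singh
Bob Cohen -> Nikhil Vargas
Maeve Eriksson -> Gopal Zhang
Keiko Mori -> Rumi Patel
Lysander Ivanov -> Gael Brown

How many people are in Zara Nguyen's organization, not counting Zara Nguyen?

2

Zara Nguyen directly manages Jonas Volkov. Under Jonas Volkov: Jasper Taylor (1). That's 2 in total.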